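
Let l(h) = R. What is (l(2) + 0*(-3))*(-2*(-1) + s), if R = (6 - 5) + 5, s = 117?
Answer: 714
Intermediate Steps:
R = 6 (R = 1 + 5 = 6)
l(h) = 6
(l(2) + 0*(-3))*(-2*(-1) + s) = (6 + 0*(-3))*(-2*(-1) + 117) = (6 + 0)*(2 + 117) = 6*119 = 714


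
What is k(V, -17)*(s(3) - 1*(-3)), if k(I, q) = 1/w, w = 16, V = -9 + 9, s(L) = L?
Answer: 3/8 ≈ 0.37500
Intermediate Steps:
V = 0
k(I, q) = 1/16
k(V, -17)*(s(3) - 1*(-3)) = (3 - 1*(-3))/16 = (3 + 3)/16 = (1/16)*6 = 3/8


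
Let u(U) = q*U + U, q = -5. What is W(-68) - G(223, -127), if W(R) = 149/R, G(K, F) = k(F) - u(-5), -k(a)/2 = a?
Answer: -16061/68 ≈ -236.19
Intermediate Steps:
u(U) = -4*U (u(U) = -5*U + U = -4*U)
k(a) = -2*a
G(K, F) = -20 - 2*F (G(K, F) = -2*F - (-4)*(-5) = -2*F - 1*20 = -2*F - 20 = -20 - 2*F)
W(-68) - G(223, -127) = 149/(-68) - (-20 - 2*(-127)) = 149*(-1/68) - (-20 + 254) = -149/68 - 1*234 = -149/68 - 234 = -16061/68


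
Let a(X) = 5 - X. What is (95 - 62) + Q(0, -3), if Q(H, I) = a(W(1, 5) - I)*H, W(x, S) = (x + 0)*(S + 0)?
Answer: 33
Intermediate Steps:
W(x, S) = S*x (W(x, S) = x*S = S*x)
Q(H, I) = H*I (Q(H, I) = (5 - (5*1 - I))*H = (5 - (5 - I))*H = (5 + (-5 + I))*H = I*H = H*I)
(95 - 62) + Q(0, -3) = (95 - 62) + 0*(-3) = 33 + 0 = 33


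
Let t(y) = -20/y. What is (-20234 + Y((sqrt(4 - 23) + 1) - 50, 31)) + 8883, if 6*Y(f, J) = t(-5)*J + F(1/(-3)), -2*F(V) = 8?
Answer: -11331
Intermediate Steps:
F(V) = -4 (F(V) = -1/2*8 = -4)
t(y) = -20/y
Y(f, J) = -2/3 + 2*J/3 (Y(f, J) = ((-20/(-5))*J - 4)/6 = ((-20*(-1/5))*J - 4)/6 = (4*J - 4)/6 = (-4 + 4*J)/6 = -2/3 + 2*J/3)
(-20234 + Y((sqrt(4 - 23) + 1) - 50, 31)) + 8883 = (-20234 + (-2/3 + (2/3)*31)) + 8883 = (-20234 + (-2/3 + 62/3)) + 8883 = (-20234 + 20) + 8883 = -20214 + 8883 = -11331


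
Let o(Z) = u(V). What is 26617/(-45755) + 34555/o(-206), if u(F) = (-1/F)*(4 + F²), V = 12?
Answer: -4744176904/1692935 ≈ -2802.3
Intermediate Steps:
u(F) = -(4 + F²)/F
o(Z) = -37/3 (o(Z) = -1*12 - 4/12 = -12 - 4*1/12 = -12 - ⅓ = -37/3)
26617/(-45755) + 34555/o(-206) = 26617/(-45755) + 34555/(-37/3) = 26617*(-1/45755) + 34555*(-3/37) = -26617/45755 - 103665/37 = -4744176904/1692935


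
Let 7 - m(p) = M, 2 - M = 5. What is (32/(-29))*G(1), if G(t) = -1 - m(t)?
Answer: 352/29 ≈ 12.138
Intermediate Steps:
M = -3 (M = 2 - 1*5 = 2 - 5 = -3)
m(p) = 10 (m(p) = 7 - 1*(-3) = 7 + 3 = 10)
G(t) = -11 (G(t) = -1 - 1*10 = -1 - 10 = -11)
(32/(-29))*G(1) = (32/(-29))*(-11) = -1/29*32*(-11) = -32/29*(-11) = 352/29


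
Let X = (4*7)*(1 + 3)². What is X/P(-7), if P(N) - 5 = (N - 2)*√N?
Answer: 140/37 + 252*I*√7/37 ≈ 3.7838 + 18.02*I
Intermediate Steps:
P(N) = 5 + √N*(-2 + N) (P(N) = 5 + (N - 2)*√N = 5 + (-2 + N)*√N = 5 + √N*(-2 + N))
X = 448 (X = 28*4² = 28*16 = 448)
X/P(-7) = 448/(5 + (-7)^(3/2) - 2*I*√7) = 448/(5 - 7*I*√7 - 2*I*√7) = 448/(5 - 9*I*√7)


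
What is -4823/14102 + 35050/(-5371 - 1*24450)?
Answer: -58009253/38230522 ≈ -1.5174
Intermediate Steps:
-4823/14102 + 35050/(-5371 - 1*24450) = -4823*1/14102 + 35050/(-5371 - 24450) = -4823/14102 + 35050/(-29821) = -4823/14102 + 35050*(-1/29821) = -4823/14102 - 35050/29821 = -58009253/38230522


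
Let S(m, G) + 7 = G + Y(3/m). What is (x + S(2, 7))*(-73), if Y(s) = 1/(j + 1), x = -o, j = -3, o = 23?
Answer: 3431/2 ≈ 1715.5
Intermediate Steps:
x = -23 (x = -1*23 = -23)
Y(s) = -½ (Y(s) = 1/(-3 + 1) = 1/(-2) = -½)
S(m, G) = -15/2 + G (S(m, G) = -7 + (G - ½) = -7 + (-½ + G) = -15/2 + G)
(x + S(2, 7))*(-73) = (-23 + (-15/2 + 7))*(-73) = (-23 - ½)*(-73) = -47/2*(-73) = 3431/2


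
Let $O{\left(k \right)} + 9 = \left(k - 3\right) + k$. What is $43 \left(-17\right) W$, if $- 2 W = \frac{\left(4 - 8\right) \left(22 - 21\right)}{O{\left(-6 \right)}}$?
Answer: $\frac{731}{12} \approx 60.917$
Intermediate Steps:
$O{\left(k \right)} = -12 + 2 k$ ($O{\left(k \right)} = -9 + \left(\left(k - 3\right) + k\right) = -9 + \left(\left(-3 + k\right) + k\right) = -9 + \left(-3 + 2 k\right) = -12 + 2 k$)
$W = - \frac{1}{12}$ ($W = - \frac{\left(4 - 8\right) \left(22 - 21\right) \frac{1}{-12 + 2 \left(-6\right)}}{2} = - \frac{\left(-4\right) 1 \frac{1}{-12 - 12}}{2} = - \frac{\left(-4\right) \frac{1}{-24}}{2} = - \frac{\left(-4\right) \left(- \frac{1}{24}\right)}{2} = \left(- \frac{1}{2}\right) \frac{1}{6} = - \frac{1}{12} \approx -0.083333$)
$43 \left(-17\right) W = 43 \left(-17\right) \left(- \frac{1}{12}\right) = \left(-731\right) \left(- \frac{1}{12}\right) = \frac{731}{12}$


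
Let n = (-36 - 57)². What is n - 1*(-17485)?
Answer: 26134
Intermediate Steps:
n = 8649 (n = (-93)² = 8649)
n - 1*(-17485) = 8649 - 1*(-17485) = 8649 + 17485 = 26134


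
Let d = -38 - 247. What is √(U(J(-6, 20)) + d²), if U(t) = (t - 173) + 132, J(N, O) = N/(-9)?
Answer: √730662/3 ≈ 284.93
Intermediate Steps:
J(N, O) = -N/9 (J(N, O) = N*(-⅑) = -N/9)
U(t) = -41 + t (U(t) = (-173 + t) + 132 = -41 + t)
d = -285
√(U(J(-6, 20)) + d²) = √((-41 - ⅑*(-6)) + (-285)²) = √((-41 + ⅔) + 81225) = √(-121/3 + 81225) = √(243554/3) = √730662/3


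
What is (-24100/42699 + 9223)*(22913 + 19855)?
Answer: 5613852804912/14233 ≈ 3.9443e+8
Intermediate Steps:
(-24100/42699 + 9223)*(22913 + 19855) = (-24100*1/42699 + 9223)*42768 = (-24100/42699 + 9223)*42768 = (393788777/42699)*42768 = 5613852804912/14233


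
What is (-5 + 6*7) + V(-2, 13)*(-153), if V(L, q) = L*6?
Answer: 1873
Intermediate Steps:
V(L, q) = 6*L
(-5 + 6*7) + V(-2, 13)*(-153) = (-5 + 6*7) + (6*(-2))*(-153) = (-5 + 42) - 12*(-153) = 37 + 1836 = 1873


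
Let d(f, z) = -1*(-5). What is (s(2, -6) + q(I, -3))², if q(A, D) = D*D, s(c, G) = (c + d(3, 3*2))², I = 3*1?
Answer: 3364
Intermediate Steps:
d(f, z) = 5
I = 3
s(c, G) = (5 + c)² (s(c, G) = (c + 5)² = (5 + c)²)
q(A, D) = D²
(s(2, -6) + q(I, -3))² = ((5 + 2)² + (-3)²)² = (7² + 9)² = (49 + 9)² = 58² = 3364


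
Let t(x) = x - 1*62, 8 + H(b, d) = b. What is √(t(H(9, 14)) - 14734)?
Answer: I*√14795 ≈ 121.63*I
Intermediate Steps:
H(b, d) = -8 + b
t(x) = -62 + x (t(x) = x - 62 = -62 + x)
√(t(H(9, 14)) - 14734) = √((-62 + (-8 + 9)) - 14734) = √((-62 + 1) - 14734) = √(-61 - 14734) = √(-14795) = I*√14795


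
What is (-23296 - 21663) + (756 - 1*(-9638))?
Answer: -34565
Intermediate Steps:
(-23296 - 21663) + (756 - 1*(-9638)) = -44959 + (756 + 9638) = -44959 + 10394 = -34565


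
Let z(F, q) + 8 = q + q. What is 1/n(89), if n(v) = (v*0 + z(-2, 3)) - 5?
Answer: -1/7 ≈ -0.14286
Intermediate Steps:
z(F, q) = -8 + 2*q (z(F, q) = -8 + (q + q) = -8 + 2*q)
n(v) = -7 (n(v) = (v*0 + (-8 + 2*3)) - 5 = (0 + (-8 + 6)) - 5 = (0 - 2) - 5 = -2 - 5 = -7)
1/n(89) = 1/(-7) = -1/7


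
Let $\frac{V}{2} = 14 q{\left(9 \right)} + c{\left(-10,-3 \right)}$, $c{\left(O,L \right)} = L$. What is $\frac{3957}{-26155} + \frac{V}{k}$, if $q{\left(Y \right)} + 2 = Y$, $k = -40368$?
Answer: $- \frac{82352813}{527912520} \approx -0.156$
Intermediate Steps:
$q{\left(Y \right)} = -2 + Y$
$V = 190$ ($V = 2 \left(14 \left(-2 + 9\right) - 3\right) = 2 \left(14 \cdot 7 - 3\right) = 2 \left(98 - 3\right) = 2 \cdot 95 = 190$)
$\frac{3957}{-26155} + \frac{V}{k} = \frac{3957}{-26155} + \frac{190}{-40368} = 3957 \left(- \frac{1}{26155}\right) + 190 \left(- \frac{1}{40368}\right) = - \frac{3957}{26155} - \frac{95}{20184} = - \frac{82352813}{527912520}$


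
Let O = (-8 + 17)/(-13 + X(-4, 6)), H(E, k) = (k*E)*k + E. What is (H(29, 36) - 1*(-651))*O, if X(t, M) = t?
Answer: -344376/17 ≈ -20257.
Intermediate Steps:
H(E, k) = E + E*k² (H(E, k) = (E*k)*k + E = E*k² + E = E + E*k²)
O = -9/17 (O = (-8 + 17)/(-13 - 4) = 9/(-17) = 9*(-1/17) = -9/17 ≈ -0.52941)
(H(29, 36) - 1*(-651))*O = (29*(1 + 36²) - 1*(-651))*(-9/17) = (29*(1 + 1296) + 651)*(-9/17) = (29*1297 + 651)*(-9/17) = (37613 + 651)*(-9/17) = 38264*(-9/17) = -344376/17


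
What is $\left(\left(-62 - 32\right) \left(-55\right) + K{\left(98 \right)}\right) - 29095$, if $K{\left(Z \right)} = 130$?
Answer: $-23795$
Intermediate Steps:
$\left(\left(-62 - 32\right) \left(-55\right) + K{\left(98 \right)}\right) - 29095 = \left(\left(-62 - 32\right) \left(-55\right) + 130\right) - 29095 = \left(\left(-94\right) \left(-55\right) + 130\right) - 29095 = \left(5170 + 130\right) - 29095 = 5300 - 29095 = -23795$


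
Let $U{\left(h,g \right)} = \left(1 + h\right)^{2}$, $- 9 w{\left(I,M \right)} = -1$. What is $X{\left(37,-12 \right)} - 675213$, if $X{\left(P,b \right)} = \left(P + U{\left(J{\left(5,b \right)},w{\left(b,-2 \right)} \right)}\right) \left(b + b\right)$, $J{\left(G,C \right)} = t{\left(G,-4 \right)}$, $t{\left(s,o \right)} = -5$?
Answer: $-676485$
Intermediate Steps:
$w{\left(I,M \right)} = \frac{1}{9}$ ($w{\left(I,M \right)} = \left(- \frac{1}{9}\right) \left(-1\right) = \frac{1}{9}$)
$J{\left(G,C \right)} = -5$
$X{\left(P,b \right)} = 2 b \left(16 + P\right)$ ($X{\left(P,b \right)} = \left(P + \left(1 - 5\right)^{2}\right) \left(b + b\right) = \left(P + \left(-4\right)^{2}\right) 2 b = \left(P + 16\right) 2 b = \left(16 + P\right) 2 b = 2 b \left(16 + P\right)$)
$X{\left(37,-12 \right)} - 675213 = 2 \left(-12\right) \left(16 + 37\right) - 675213 = 2 \left(-12\right) 53 - 675213 = -1272 - 675213 = -676485$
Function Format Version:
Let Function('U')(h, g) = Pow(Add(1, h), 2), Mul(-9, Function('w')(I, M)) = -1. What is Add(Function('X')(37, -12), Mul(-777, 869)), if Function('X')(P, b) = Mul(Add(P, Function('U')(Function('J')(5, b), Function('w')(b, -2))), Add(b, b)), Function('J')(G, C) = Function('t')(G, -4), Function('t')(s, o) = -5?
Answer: -676485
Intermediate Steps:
Function('w')(I, M) = Rational(1, 9) (Function('w')(I, M) = Mul(Rational(-1, 9), -1) = Rational(1, 9))
Function('J')(G, C) = -5
Function('X')(P, b) = Mul(2, b, Add(16, P)) (Function('X')(P, b) = Mul(Add(P, Pow(Add(1, -5), 2)), Add(b, b)) = Mul(Add(P, Pow(-4, 2)), Mul(2, b)) = Mul(Add(P, 16), Mul(2, b)) = Mul(Add(16, P), Mul(2, b)) = Mul(2, b, Add(16, P)))
Add(Function('X')(37, -12), Mul(-777, 869)) = Add(Mul(2, -12, Add(16, 37)), Mul(-777, 869)) = Add(Mul(2, -12, 53), -675213) = Add(-1272, -675213) = -676485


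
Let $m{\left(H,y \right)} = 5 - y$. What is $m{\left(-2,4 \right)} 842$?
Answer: $842$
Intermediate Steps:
$m{\left(-2,4 \right)} 842 = \left(5 - 4\right) 842 = 1 \cdot 842 = 842$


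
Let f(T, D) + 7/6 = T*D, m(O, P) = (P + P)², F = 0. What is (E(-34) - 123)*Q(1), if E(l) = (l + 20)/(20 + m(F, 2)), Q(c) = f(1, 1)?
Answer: 2221/108 ≈ 20.565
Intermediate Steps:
m(O, P) = 4*P² (m(O, P) = (2*P)² = 4*P²)
f(T, D) = -7/6 + D*T (f(T, D) = -7/6 + T*D = -7/6 + D*T)
Q(c) = -⅙ (Q(c) = -7/6 + 1*1 = -7/6 + 1 = -⅙)
E(l) = 5/9 + l/36 (E(l) = (l + 20)/(20 + 4*2²) = (20 + l)/(20 + 4*4) = (20 + l)/(20 + 16) = (20 + l)/36 = (20 + l)*(1/36) = 5/9 + l/36)
(E(-34) - 123)*Q(1) = ((5/9 + (1/36)*(-34)) - 123)*(-⅙) = ((5/9 - 17/18) - 123)*(-⅙) = (-7/18 - 123)*(-⅙) = -2221/18*(-⅙) = 2221/108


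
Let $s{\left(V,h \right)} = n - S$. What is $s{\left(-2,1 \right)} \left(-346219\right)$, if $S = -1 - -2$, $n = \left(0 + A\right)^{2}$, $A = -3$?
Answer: $-2769752$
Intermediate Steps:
$n = 9$ ($n = \left(0 - 3\right)^{2} = \left(-3\right)^{2} = 9$)
$S = 1$ ($S = -1 + 2 = 1$)
$s{\left(V,h \right)} = 8$ ($s{\left(V,h \right)} = 9 - 1 = 8$)
$s{\left(-2,1 \right)} \left(-346219\right) = 8 \left(-346219\right) = -2769752$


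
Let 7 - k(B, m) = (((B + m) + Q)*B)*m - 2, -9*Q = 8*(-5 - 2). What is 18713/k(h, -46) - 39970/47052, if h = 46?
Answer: 1592416997/2789642502 ≈ 0.57083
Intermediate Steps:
Q = 56/9 (Q = -8*(-5 - 2)/9 = -8*(-7)/9 = -1/9*(-56) = 56/9 ≈ 6.2222)
k(B, m) = 9 - B*m*(56/9 + B + m) (k(B, m) = 7 - ((((B + m) + 56/9)*B)*m - 2) = 7 - (((56/9 + B + m)*B)*m - 2) = 7 - ((B*(56/9 + B + m))*m - 2) = 7 - (B*m*(56/9 + B + m) - 2) = 7 - (-2 + B*m*(56/9 + B + m)) = 7 + (2 - B*m*(56/9 + B + m)) = 9 - B*m*(56/9 + B + m))
18713/k(h, -46) - 39970/47052 = 18713/(9 - 1*46*(-46)**2 - 1*(-46)*46**2 - 56/9*46*(-46)) - 39970/47052 = 18713/(9 - 1*46*2116 - 1*(-46)*2116 + 118496/9) - 39970*1/47052 = 18713/(9 - 97336 + 97336 + 118496/9) - 19985/23526 = 18713/(118577/9) - 19985/23526 = 18713*(9/118577) - 19985/23526 = 168417/118577 - 19985/23526 = 1592416997/2789642502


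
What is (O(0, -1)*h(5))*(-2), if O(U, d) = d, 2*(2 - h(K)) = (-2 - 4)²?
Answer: -32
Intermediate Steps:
h(K) = -16 (h(K) = 2 - (-2 - 4)²/2 = 2 - ½*(-6)² = 2 - ½*36 = 2 - 18 = -16)
(O(0, -1)*h(5))*(-2) = -1*(-16)*(-2) = 16*(-2) = -32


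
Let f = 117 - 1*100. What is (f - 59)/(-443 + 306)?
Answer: 42/137 ≈ 0.30657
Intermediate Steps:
f = 17 (f = 117 - 100 = 17)
(f - 59)/(-443 + 306) = (17 - 59)/(-443 + 306) = -42/(-137) = -42*(-1/137) = 42/137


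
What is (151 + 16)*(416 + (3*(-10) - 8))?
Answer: 63126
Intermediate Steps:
(151 + 16)*(416 + (3*(-10) - 8)) = 167*(416 + (-30 - 8)) = 167*(416 - 38) = 167*378 = 63126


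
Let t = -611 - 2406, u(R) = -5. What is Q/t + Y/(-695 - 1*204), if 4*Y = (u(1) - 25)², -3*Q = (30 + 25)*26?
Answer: -750905/8136849 ≈ -0.092284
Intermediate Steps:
Q = -1430/3 (Q = -(30 + 25)*26/3 = -55*26/3 = -⅓*1430 = -1430/3 ≈ -476.67)
t = -3017
Y = 225 (Y = (-5 - 25)²/4 = (¼)*(-30)² = (¼)*900 = 225)
Q/t + Y/(-695 - 1*204) = -1430/3/(-3017) + 225/(-695 - 1*204) = -1430/3*(-1/3017) + 225/(-695 - 204) = 1430/9051 + 225/(-899) = 1430/9051 + 225*(-1/899) = 1430/9051 - 225/899 = -750905/8136849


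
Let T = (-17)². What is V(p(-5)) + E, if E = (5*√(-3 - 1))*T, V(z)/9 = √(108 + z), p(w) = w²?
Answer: 9*√133 + 2890*I ≈ 103.79 + 2890.0*I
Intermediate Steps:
V(z) = 9*√(108 + z)
T = 289
E = 2890*I (E = (5*√(-3 - 1))*289 = (5*√(-4))*289 = (5*(2*I))*289 = (10*I)*289 = 2890*I ≈ 2890.0*I)
V(p(-5)) + E = 9*√(108 + (-5)²) + 2890*I = 9*√(108 + 25) + 2890*I = 9*√133 + 2890*I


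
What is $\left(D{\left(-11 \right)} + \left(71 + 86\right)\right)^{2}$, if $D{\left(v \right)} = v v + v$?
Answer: $71289$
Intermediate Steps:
$D{\left(v \right)} = v + v^{2}$ ($D{\left(v \right)} = v^{2} + v = v + v^{2}$)
$\left(D{\left(-11 \right)} + \left(71 + 86\right)\right)^{2} = \left(- 11 \left(1 - 11\right) + \left(71 + 86\right)\right)^{2} = \left(\left(-11\right) \left(-10\right) + 157\right)^{2} = \left(110 + 157\right)^{2} = 267^{2} = 71289$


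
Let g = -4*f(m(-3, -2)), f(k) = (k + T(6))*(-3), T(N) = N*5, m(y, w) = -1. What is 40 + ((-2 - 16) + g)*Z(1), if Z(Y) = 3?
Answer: 1030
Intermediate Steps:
T(N) = 5*N
f(k) = -90 - 3*k (f(k) = (k + 5*6)*(-3) = (k + 30)*(-3) = (30 + k)*(-3) = -90 - 3*k)
g = 348 (g = -4*(-90 - 3*(-1)) = -4*(-90 + 3) = -4*(-87) = 348)
40 + ((-2 - 16) + g)*Z(1) = 40 + ((-2 - 16) + 348)*3 = 40 + (-18 + 348)*3 = 40 + 330*3 = 40 + 990 = 1030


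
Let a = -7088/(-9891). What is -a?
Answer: -7088/9891 ≈ -0.71661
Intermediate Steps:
a = 7088/9891 (a = -7088*(-1/9891) = 7088/9891 ≈ 0.71661)
-a = -1*7088/9891 = -7088/9891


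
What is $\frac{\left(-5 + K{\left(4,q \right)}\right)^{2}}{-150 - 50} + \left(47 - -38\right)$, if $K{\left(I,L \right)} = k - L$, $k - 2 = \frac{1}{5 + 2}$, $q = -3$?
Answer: $\frac{832999}{9800} \approx 85.0$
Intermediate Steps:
$k = \frac{15}{7}$ ($k = 2 + \frac{1}{5 + 2} = 2 + \frac{1}{7} = \frac{15}{7} \approx 2.1429$)
$K{\left(I,L \right)} = \frac{15}{7} - L$
$\frac{\left(-5 + K{\left(4,q \right)}\right)^{2}}{-150 - 50} + \left(47 - -38\right) = \frac{\left(-5 + \left(\frac{15}{7} - -3\right)\right)^{2}}{-150 - 50} + \left(47 - -38\right) = \frac{\left(-5 + \left(\frac{15}{7} + 3\right)\right)^{2}}{-200} + \left(47 + 38\right) = - \frac{\left(-5 + \frac{36}{7}\right)^{2}}{200} + 85 = - \frac{1}{200 \cdot 49} + 85 = \left(- \frac{1}{200}\right) \frac{1}{49} + 85 = - \frac{1}{9800} + 85 = \frac{832999}{9800}$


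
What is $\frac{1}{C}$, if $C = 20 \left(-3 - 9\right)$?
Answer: $- \frac{1}{240} \approx -0.0041667$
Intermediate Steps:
$C = -240$ ($C = 20 \left(-12\right) = -240$)
$\frac{1}{C} = \frac{1}{-240} = - \frac{1}{240}$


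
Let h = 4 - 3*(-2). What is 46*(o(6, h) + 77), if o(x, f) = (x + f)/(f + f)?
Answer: 17894/5 ≈ 3578.8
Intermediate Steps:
h = 10 (h = 4 + 6 = 10)
o(x, f) = (f + x)/(2*f) (o(x, f) = (f + x)/((2*f)) = (f + x)*(1/(2*f)) = (f + x)/(2*f))
46*(o(6, h) + 77) = 46*((1/2)*(10 + 6)/10 + 77) = 46*((1/2)*(1/10)*16 + 77) = 46*(4/5 + 77) = 46*(389/5) = 17894/5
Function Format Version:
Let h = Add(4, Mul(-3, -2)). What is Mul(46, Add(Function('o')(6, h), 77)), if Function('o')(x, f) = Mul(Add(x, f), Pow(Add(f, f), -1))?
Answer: Rational(17894, 5) ≈ 3578.8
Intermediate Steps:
h = 10 (h = Add(4, 6) = 10)
Function('o')(x, f) = Mul(Rational(1, 2), Pow(f, -1), Add(f, x)) (Function('o')(x, f) = Mul(Add(f, x), Pow(Mul(2, f), -1)) = Mul(Add(f, x), Mul(Rational(1, 2), Pow(f, -1))) = Mul(Rational(1, 2), Pow(f, -1), Add(f, x)))
Mul(46, Add(Function('o')(6, h), 77)) = Mul(46, Add(Mul(Rational(1, 2), Pow(10, -1), Add(10, 6)), 77)) = Mul(46, Add(Mul(Rational(1, 2), Rational(1, 10), 16), 77)) = Mul(46, Add(Rational(4, 5), 77)) = Mul(46, Rational(389, 5)) = Rational(17894, 5)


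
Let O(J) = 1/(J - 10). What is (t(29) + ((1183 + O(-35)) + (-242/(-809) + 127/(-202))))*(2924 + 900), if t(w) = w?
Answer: 17036360997064/3676905 ≈ 4.6333e+6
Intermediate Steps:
O(J) = 1/(-10 + J)
(t(29) + ((1183 + O(-35)) + (-242/(-809) + 127/(-202))))*(2924 + 900) = (29 + ((1183 + 1/(-10 - 35)) + (-242/(-809) + 127/(-202))))*(2924 + 900) = (29 + ((1183 + 1/(-45)) + (-242*(-1/809) + 127*(-1/202))))*3824 = (29 + ((1183 - 1/45) + (242/809 - 127/202)))*3824 = (29 + (53234/45 - 53859/163418))*3824 = (29 + 8696970157/7353810)*3824 = (8910230647/7353810)*3824 = 17036360997064/3676905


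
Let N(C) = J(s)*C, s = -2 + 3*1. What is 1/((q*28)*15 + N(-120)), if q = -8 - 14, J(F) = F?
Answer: -1/9360 ≈ -0.00010684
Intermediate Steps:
s = 1 (s = -2 + 3 = 1)
q = -22
N(C) = C (N(C) = 1*C = C)
1/((q*28)*15 + N(-120)) = 1/(-22*28*15 - 120) = 1/(-616*15 - 120) = 1/(-9240 - 120) = 1/(-9360) = -1/9360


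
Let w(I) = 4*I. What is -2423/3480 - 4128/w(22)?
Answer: -1822333/38280 ≈ -47.605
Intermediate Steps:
-2423/3480 - 4128/w(22) = -2423/3480 - 4128/(4*22) = -2423*1/3480 - 4128/88 = -2423/3480 - 4128*1/88 = -2423/3480 - 516/11 = -1822333/38280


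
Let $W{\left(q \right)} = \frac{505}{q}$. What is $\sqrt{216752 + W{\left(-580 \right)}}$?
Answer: $\frac{\sqrt{729150799}}{58} \approx 465.57$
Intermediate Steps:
$\sqrt{216752 + W{\left(-580 \right)}} = \sqrt{216752 + \frac{505}{-580}} = \sqrt{216752 + 505 \left(- \frac{1}{580}\right)} = \sqrt{216752 - \frac{101}{116}} = \sqrt{\frac{25143131}{116}} = \frac{\sqrt{729150799}}{58}$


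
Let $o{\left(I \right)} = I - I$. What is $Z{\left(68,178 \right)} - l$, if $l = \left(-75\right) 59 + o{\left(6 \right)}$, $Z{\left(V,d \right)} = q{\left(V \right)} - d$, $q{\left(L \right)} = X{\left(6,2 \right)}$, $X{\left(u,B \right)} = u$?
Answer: $4253$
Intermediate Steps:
$o{\left(I \right)} = 0$
$q{\left(L \right)} = 6$
$Z{\left(V,d \right)} = 6 - d$
$l = -4425$ ($l = \left(-75\right) 59 + 0 = -4425 + 0 = -4425$)
$Z{\left(68,178 \right)} - l = \left(6 - 178\right) - -4425 = \left(6 - 178\right) + 4425 = -172 + 4425 = 4253$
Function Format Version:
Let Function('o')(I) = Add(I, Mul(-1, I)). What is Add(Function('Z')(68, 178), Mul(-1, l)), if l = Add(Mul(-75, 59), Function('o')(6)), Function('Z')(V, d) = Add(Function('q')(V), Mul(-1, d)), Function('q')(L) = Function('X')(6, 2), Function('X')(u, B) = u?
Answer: 4253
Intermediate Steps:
Function('o')(I) = 0
Function('q')(L) = 6
Function('Z')(V, d) = Add(6, Mul(-1, d))
l = -4425 (l = Add(Mul(-75, 59), 0) = Add(-4425, 0) = -4425)
Add(Function('Z')(68, 178), Mul(-1, l)) = Add(Add(6, Mul(-1, 178)), Mul(-1, -4425)) = Add(Add(6, -178), 4425) = Add(-172, 4425) = 4253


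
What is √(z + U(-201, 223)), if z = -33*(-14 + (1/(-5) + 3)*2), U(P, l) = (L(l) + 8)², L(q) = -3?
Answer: √7555/5 ≈ 17.384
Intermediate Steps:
U(P, l) = 25 (U(P, l) = (-3 + 8)² = 5² = 25)
z = 1386/5 (z = -33*(-14 + (-⅕ + 3)*2) = -33*(-14 + (14/5)*2) = -33*(-14 + 28/5) = -33*(-42/5) = 1386/5 ≈ 277.20)
√(z + U(-201, 223)) = √(1386/5 + 25) = √(1511/5) = √7555/5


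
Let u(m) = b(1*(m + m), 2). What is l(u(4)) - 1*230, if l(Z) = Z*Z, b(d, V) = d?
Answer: -166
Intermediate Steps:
u(m) = 2*m (u(m) = 1*(m + m) = 1*(2*m) = 2*m)
l(Z) = Z²
l(u(4)) - 1*230 = (2*4)² - 1*230 = 8² - 230 = 64 - 230 = -166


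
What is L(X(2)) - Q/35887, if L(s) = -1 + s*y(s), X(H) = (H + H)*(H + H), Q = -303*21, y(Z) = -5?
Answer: -2900484/35887 ≈ -80.823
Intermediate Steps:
Q = -6363
X(H) = 4*H² (X(H) = (2*H)*(2*H) = 4*H²)
L(s) = -1 - 5*s (L(s) = -1 + s*(-5) = -1 - 5*s)
L(X(2)) - Q/35887 = (-1 - 20*2²) - (-6363)/35887 = (-1 - 20*4) - (-6363)/35887 = (-1 - 5*16) - 1*(-6363/35887) = (-1 - 80) + 6363/35887 = -81 + 6363/35887 = -2900484/35887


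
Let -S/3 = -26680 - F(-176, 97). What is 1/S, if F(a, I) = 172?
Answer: 1/80556 ≈ 1.2414e-5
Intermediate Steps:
S = 80556 (S = -3*(-26680 - 1*172) = -3*(-26680 - 172) = -3*(-26852) = 80556)
1/S = 1/80556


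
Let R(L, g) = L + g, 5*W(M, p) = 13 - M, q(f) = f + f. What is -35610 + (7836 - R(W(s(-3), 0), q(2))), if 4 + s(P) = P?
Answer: -27782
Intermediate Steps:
s(P) = -4 + P
q(f) = 2*f
W(M, p) = 13/5 - M/5 (W(M, p) = (13 - M)/5 = 13/5 - M/5)
-35610 + (7836 - R(W(s(-3), 0), q(2))) = -35610 + (7836 - ((13/5 - (-4 - 3)/5) + 2*2)) = -35610 + (7836 - ((13/5 - 1/5*(-7)) + 4)) = -35610 + (7836 - ((13/5 + 7/5) + 4)) = -35610 + (7836 - (4 + 4)) = -35610 + (7836 - 1*8) = -35610 + (7836 - 8) = -35610 + 7828 = -27782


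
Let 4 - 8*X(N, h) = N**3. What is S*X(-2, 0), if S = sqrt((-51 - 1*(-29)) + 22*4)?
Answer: 3*sqrt(66)/2 ≈ 12.186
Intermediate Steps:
X(N, h) = 1/2 - N**3/8
S = sqrt(66) (S = sqrt((-51 + 29) + 88) = sqrt(-22 + 88) = sqrt(66) ≈ 8.1240)
S*X(-2, 0) = sqrt(66)*(1/2 - 1/8*(-2)**3) = sqrt(66)*(1/2 - 1/8*(-8)) = sqrt(66)*(1/2 + 1) = sqrt(66)*(3/2) = 3*sqrt(66)/2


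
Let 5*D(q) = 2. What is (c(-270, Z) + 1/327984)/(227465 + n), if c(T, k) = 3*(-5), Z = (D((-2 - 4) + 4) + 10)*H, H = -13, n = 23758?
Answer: -4919759/82397124432 ≈ -5.9708e-5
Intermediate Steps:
D(q) = 2/5 (D(q) = (1/5)*2 = 2/5)
Z = -676/5 (Z = (2/5 + 10)*(-13) = (52/5)*(-13) = -676/5 ≈ -135.20)
c(T, k) = -15
(c(-270, Z) + 1/327984)/(227465 + n) = (-15 + 1/327984)/(227465 + 23758) = (-15 + 1/327984)/251223 = -4919759/327984*1/251223 = -4919759/82397124432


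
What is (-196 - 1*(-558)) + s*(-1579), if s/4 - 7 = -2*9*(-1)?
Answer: -157538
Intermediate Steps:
s = 100 (s = 28 + 4*(-2*9*(-1)) = 28 + 4*(-18*(-1)) = 28 + 4*18 = 28 + 72 = 100)
(-196 - 1*(-558)) + s*(-1579) = (-196 - 1*(-558)) + 100*(-1579) = (-196 + 558) - 157900 = 362 - 157900 = -157538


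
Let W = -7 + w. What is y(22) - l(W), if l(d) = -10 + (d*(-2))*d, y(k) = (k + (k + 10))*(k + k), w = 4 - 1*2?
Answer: 2436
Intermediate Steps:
w = 2 (w = 4 - 2 = 2)
y(k) = 2*k*(10 + 2*k) (y(k) = (k + (10 + k))*(2*k) = (10 + 2*k)*(2*k) = 2*k*(10 + 2*k))
W = -5 (W = -7 + 2 = -5)
l(d) = -10 - 2*d² (l(d) = -10 + (-2*d)*d = -10 - 2*d²)
y(22) - l(W) = 4*22*(5 + 22) - (-10 - 2*(-5)²) = 4*22*27 - (-10 - 2*25) = 2376 - (-10 - 50) = 2376 - 1*(-60) = 2376 + 60 = 2436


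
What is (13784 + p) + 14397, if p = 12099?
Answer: 40280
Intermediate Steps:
(13784 + p) + 14397 = (13784 + 12099) + 14397 = 25883 + 14397 = 40280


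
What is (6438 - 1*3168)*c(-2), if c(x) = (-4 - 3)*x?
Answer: 45780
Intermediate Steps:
c(x) = -7*x
(6438 - 1*3168)*c(-2) = (6438 - 1*3168)*(-7*(-2)) = (6438 - 3168)*14 = 3270*14 = 45780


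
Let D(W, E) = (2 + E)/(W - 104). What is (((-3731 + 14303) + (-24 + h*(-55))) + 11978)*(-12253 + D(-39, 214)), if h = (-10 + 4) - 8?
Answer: -3140291840/11 ≈ -2.8548e+8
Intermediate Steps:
h = -14 (h = -6 - 8 = -14)
D(W, E) = (2 + E)/(-104 + W)
(((-3731 + 14303) + (-24 + h*(-55))) + 11978)*(-12253 + D(-39, 214)) = (((-3731 + 14303) + (-24 - 14*(-55))) + 11978)*(-12253 + (2 + 214)/(-104 - 39)) = ((10572 + (-24 + 770)) + 11978)*(-12253 + 216/(-143)) = ((10572 + 746) + 11978)*(-12253 - 1/143*216) = (11318 + 11978)*(-12253 - 216/143) = 23296*(-1752395/143) = -3140291840/11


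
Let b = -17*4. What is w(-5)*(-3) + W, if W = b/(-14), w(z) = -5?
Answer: 139/7 ≈ 19.857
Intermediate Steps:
b = -68
W = 34/7 (W = -68/(-14) = -68*(-1/14) = 34/7 ≈ 4.8571)
w(-5)*(-3) + W = -5*(-3) + 34/7 = 15 + 34/7 = 139/7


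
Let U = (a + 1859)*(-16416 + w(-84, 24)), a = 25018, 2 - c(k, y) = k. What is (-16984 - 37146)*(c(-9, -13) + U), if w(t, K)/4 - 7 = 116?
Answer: 23167062811810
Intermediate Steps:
c(k, y) = 2 - k
w(t, K) = 492 (w(t, K) = 28 + 4*116 = 28 + 464 = 492)
U = -427989348 (U = (25018 + 1859)*(-16416 + 492) = 26877*(-15924) = -427989348)
(-16984 - 37146)*(c(-9, -13) + U) = (-16984 - 37146)*((2 - 1*(-9)) - 427989348) = -54130*((2 + 9) - 427989348) = -54130*(11 - 427989348) = -54130*(-427989337) = 23167062811810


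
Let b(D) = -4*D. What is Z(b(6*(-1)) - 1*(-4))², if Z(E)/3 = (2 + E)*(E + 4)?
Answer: 8294400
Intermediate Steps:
Z(E) = 3*(2 + E)*(4 + E) (Z(E) = 3*((2 + E)*(E + 4)) = 3*((2 + E)*(4 + E)) = 3*(2 + E)*(4 + E))
Z(b(6*(-1)) - 1*(-4))² = (24 + 3*(-24*(-1) - 1*(-4))² + 18*(-24*(-1) - 1*(-4)))² = (24 + 3*(-4*(-6) + 4)² + 18*(-4*(-6) + 4))² = (24 + 3*(24 + 4)² + 18*(24 + 4))² = (24 + 3*28² + 18*28)² = (24 + 3*784 + 504)² = (24 + 2352 + 504)² = 2880² = 8294400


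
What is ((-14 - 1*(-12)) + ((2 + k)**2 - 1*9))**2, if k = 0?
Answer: 49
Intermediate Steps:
((-14 - 1*(-12)) + ((2 + k)**2 - 1*9))**2 = ((-14 - 1*(-12)) + ((2 + 0)**2 - 1*9))**2 = ((-14 + 12) + (2**2 - 9))**2 = (-2 + (4 - 9))**2 = (-2 - 5)**2 = (-7)**2 = 49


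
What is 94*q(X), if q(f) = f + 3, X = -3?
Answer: 0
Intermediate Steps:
q(f) = 3 + f
94*q(X) = 94*(3 - 3) = 94*0 = 0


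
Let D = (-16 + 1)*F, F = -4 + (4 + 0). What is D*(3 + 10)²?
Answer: 0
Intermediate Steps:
F = 0 (F = -4 + 4 = 0)
D = 0 (D = (-16 + 1)*0 = -15*0 = 0)
D*(3 + 10)² = 0*(3 + 10)² = 0*13² = 0*169 = 0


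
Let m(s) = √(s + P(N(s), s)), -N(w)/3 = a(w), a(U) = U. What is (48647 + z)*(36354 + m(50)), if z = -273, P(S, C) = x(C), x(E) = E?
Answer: 1759072136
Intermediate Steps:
N(w) = -3*w
P(S, C) = C
m(s) = √2*√s (m(s) = √(s + s) = √(2*s) = √2*√s)
(48647 + z)*(36354 + m(50)) = (48647 - 273)*(36354 + √2*√50) = 48374*(36354 + √2*(5*√2)) = 48374*(36354 + 10) = 48374*36364 = 1759072136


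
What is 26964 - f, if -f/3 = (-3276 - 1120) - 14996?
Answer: -31212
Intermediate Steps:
f = 58176 (f = -3*((-3276 - 1120) - 14996) = -3*(-4396 - 14996) = -3*(-19392) = 58176)
26964 - f = 26964 - 1*58176 = 26964 - 58176 = -31212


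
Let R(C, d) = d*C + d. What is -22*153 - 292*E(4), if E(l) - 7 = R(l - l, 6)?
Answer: -7162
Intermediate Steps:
R(C, d) = d + C*d (R(C, d) = C*d + d = d + C*d)
E(l) = 13 (E(l) = 7 + 6*(1 + (l - l)) = 7 + 6*(1 + 0) = 7 + 6*1 = 7 + 6 = 13)
-22*153 - 292*E(4) = -22*153 - 292*13 = -3366 - 1*3796 = -3366 - 3796 = -7162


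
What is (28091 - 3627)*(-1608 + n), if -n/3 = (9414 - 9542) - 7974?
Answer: 555283872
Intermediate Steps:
n = 24306 (n = -3*((9414 - 9542) - 7974) = -3*(-128 - 7974) = -3*(-8102) = 24306)
(28091 - 3627)*(-1608 + n) = (28091 - 3627)*(-1608 + 24306) = 24464*22698 = 555283872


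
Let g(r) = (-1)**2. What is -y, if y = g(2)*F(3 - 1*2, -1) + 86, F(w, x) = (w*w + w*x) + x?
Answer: -85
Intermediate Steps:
g(r) = 1
F(w, x) = x + w**2 + w*x (F(w, x) = (w**2 + w*x) + x = x + w**2 + w*x)
y = 85 (y = 1*(-1 + (3 - 1*2)**2 + (3 - 1*2)*(-1)) + 86 = 1*(-1 + (3 - 2)**2 + (3 - 2)*(-1)) + 86 = 1*(-1 + 1**2 + 1*(-1)) + 86 = 1*(-1 + 1 - 1) + 86 = 1*(-1) + 86 = -1 + 86 = 85)
-y = -1*85 = -85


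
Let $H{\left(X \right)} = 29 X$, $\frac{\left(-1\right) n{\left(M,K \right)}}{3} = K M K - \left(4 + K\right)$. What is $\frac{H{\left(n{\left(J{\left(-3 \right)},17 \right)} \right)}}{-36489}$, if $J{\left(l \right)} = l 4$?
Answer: $- \frac{101181}{12163} \approx -8.3188$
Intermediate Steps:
$J{\left(l \right)} = 4 l$
$n{\left(M,K \right)} = 12 + 3 K - 3 M K^{2}$ ($n{\left(M,K \right)} = - 3 \left(K M K - \left(4 + K\right)\right) = - 3 \left(M K^{2} - \left(4 + K\right)\right) = - 3 \left(-4 - K + M K^{2}\right) = 12 + 3 K - 3 M K^{2}$)
$\frac{H{\left(n{\left(J{\left(-3 \right)},17 \right)} \right)}}{-36489} = \frac{29 \left(12 + 3 \cdot 17 - 3 \cdot 4 \left(-3\right) 17^{2}\right)}{-36489} = 29 \left(12 + 51 - \left(-36\right) 289\right) \left(- \frac{1}{36489}\right) = 29 \left(12 + 51 + 10404\right) \left(- \frac{1}{36489}\right) = 29 \cdot 10467 \left(- \frac{1}{36489}\right) = 303543 \left(- \frac{1}{36489}\right) = - \frac{101181}{12163}$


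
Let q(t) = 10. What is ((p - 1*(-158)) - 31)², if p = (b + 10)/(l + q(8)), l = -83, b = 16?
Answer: 85470025/5329 ≈ 16039.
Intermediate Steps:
p = -26/73 (p = (16 + 10)/(-83 + 10) = 26/(-73) = 26*(-1/73) = -26/73 ≈ -0.35616)
((p - 1*(-158)) - 31)² = ((-26/73 - 1*(-158)) - 31)² = ((-26/73 + 158) - 31)² = (11508/73 - 31)² = (9245/73)² = 85470025/5329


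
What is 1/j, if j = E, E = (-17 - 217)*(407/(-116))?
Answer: 58/47619 ≈ 0.0012180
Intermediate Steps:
E = 47619/58 (E = -95238*(-1)/116 = -234*(-407/116) = 47619/58 ≈ 821.02)
j = 47619/58 ≈ 821.02
1/j = 1/(47619/58) = 58/47619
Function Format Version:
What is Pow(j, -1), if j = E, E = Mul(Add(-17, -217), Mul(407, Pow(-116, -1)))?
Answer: Rational(58, 47619) ≈ 0.0012180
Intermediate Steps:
E = Rational(47619, 58) (E = Mul(-234, Mul(407, Rational(-1, 116))) = Mul(-234, Rational(-407, 116)) = Rational(47619, 58) ≈ 821.02)
j = Rational(47619, 58) ≈ 821.02
Pow(j, -1) = Pow(Rational(47619, 58), -1) = Rational(58, 47619)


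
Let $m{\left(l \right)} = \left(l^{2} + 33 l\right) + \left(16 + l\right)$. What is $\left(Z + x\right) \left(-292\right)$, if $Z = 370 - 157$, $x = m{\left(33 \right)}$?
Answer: $-712480$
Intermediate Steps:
$m{\left(l \right)} = 16 + l^{2} + 34 l$
$x = 2227$ ($x = 16 + 33^{2} + 34 \cdot 33 = 16 + 1089 + 1122 = 2227$)
$Z = 213$ ($Z = 370 - 157 = 213$)
$\left(Z + x\right) \left(-292\right) = \left(213 + 2227\right) \left(-292\right) = 2440 \left(-292\right) = -712480$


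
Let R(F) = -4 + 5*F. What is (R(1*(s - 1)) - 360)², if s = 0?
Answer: 136161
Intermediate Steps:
(R(1*(s - 1)) - 360)² = ((-4 + 5*(1*(0 - 1))) - 360)² = ((-4 + 5*(1*(-1))) - 360)² = ((-4 + 5*(-1)) - 360)² = ((-4 - 5) - 360)² = (-9 - 360)² = (-369)² = 136161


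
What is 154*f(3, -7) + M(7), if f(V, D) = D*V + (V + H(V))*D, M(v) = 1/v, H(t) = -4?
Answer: -15091/7 ≈ -2155.9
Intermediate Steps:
f(V, D) = D*V + D*(-4 + V) (f(V, D) = D*V + (V - 4)*D = D*V + (-4 + V)*D = D*V + D*(-4 + V))
154*f(3, -7) + M(7) = 154*(2*(-7)*(-2 + 3)) + 1/7 = 154*(2*(-7)*1) + ⅐ = 154*(-14) + ⅐ = -2156 + ⅐ = -15091/7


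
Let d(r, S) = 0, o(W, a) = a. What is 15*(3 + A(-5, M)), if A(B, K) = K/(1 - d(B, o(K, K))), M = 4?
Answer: 105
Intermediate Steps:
A(B, K) = K (A(B, K) = K/(1 - 1*0) = K/(1 + 0) = K/1 = K*1 = K)
15*(3 + A(-5, M)) = 15*(3 + 4) = 15*7 = 105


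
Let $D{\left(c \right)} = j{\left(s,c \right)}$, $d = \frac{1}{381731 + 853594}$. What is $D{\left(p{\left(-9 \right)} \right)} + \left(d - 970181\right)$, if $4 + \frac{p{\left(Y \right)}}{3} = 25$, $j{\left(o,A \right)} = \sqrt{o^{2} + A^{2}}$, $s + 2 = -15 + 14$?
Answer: $- \frac{1198488843824}{1235325} + 3 \sqrt{442} \approx -9.7012 \cdot 10^{5}$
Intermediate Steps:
$d = \frac{1}{1235325} \approx 8.095 \cdot 10^{-7}$
$s = -3$ ($s = -2 + \left(-15 + 14\right) = -2 - 1 = -3$)
$j{\left(o,A \right)} = \sqrt{A^{2} + o^{2}}$
$p{\left(Y \right)} = 63$ ($p{\left(Y \right)} = -12 + 3 \cdot 25 = -12 + 75 = 63$)
$D{\left(c \right)} = \sqrt{9 + c^{2}}$ ($D{\left(c \right)} = \sqrt{c^{2} + \left(-3\right)^{2}} = \sqrt{c^{2} + 9} = \sqrt{9 + c^{2}}$)
$D{\left(p{\left(-9 \right)} \right)} + \left(d - 970181\right) = \sqrt{9 + 63^{2}} + \left(\frac{1}{1235325} - 970181\right) = \sqrt{9 + 3969} + \left(\frac{1}{1235325} - 970181\right) = \sqrt{3978} - \frac{1198488843824}{1235325} = 3 \sqrt{442} - \frac{1198488843824}{1235325} = - \frac{1198488843824}{1235325} + 3 \sqrt{442}$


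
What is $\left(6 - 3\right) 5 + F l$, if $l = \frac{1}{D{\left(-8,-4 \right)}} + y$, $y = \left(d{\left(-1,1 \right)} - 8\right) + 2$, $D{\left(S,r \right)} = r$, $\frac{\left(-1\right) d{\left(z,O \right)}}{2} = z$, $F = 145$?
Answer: $- \frac{2405}{4} \approx -601.25$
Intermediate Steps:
$d{\left(z,O \right)} = - 2 z$
$y = -4$ ($y = \left(\left(-2\right) \left(-1\right) - 8\right) + 2 = \left(2 - 8\right) + 2 = -6 + 2 = -4$)
$l = - \frac{17}{4}$ ($l = \frac{1}{-4} - 4 = - \frac{1}{4} - 4 = - \frac{17}{4} \approx -4.25$)
$\left(6 - 3\right) 5 + F l = \left(6 - 3\right) 5 + 145 \left(- \frac{17}{4}\right) = 3 \cdot 5 - \frac{2465}{4} = 15 - \frac{2465}{4} = - \frac{2405}{4}$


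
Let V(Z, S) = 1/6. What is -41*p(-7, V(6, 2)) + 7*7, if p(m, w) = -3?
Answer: 172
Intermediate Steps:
V(Z, S) = ⅙
-41*p(-7, V(6, 2)) + 7*7 = -41*(-3) + 7*7 = 123 + 49 = 172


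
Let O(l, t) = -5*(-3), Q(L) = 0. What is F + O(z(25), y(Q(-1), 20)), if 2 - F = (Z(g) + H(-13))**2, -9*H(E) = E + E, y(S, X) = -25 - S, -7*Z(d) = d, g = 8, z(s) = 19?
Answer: 55373/3969 ≈ 13.951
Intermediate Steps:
Z(d) = -d/7
O(l, t) = 15
H(E) = -2*E/9 (H(E) = -(E + E)/9 = -2*E/9)
F = -4162/3969 (F = 2 - (-1/7*8 - 2/9*(-13))**2 = 2 - (-8/7 + 26/9)**2 = 2 - (110/63)**2 = 2 - 1*12100/3969 = 2 - 12100/3969 = -4162/3969 ≈ -1.0486)
F + O(z(25), y(Q(-1), 20)) = -4162/3969 + 15 = 55373/3969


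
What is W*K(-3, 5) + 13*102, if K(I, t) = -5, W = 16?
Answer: 1246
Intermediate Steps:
W*K(-3, 5) + 13*102 = 16*(-5) + 13*102 = -80 + 1326 = 1246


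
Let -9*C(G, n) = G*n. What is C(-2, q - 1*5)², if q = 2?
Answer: 4/9 ≈ 0.44444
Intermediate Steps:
C(G, n) = -G*n/9
C(-2, q - 1*5)² = (-⅑*(-2)*(2 - 1*5))² = (-⅑*(-2)*(2 - 5))² = (-⅑*(-2)*(-3))² = (-⅔)² = 4/9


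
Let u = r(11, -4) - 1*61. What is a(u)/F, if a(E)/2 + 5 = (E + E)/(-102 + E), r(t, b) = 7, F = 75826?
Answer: -56/492869 ≈ -0.00011362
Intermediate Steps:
u = -54 (u = 7 - 1*61 = 7 - 61 = -54)
a(E) = -10 + 4*E/(-102 + E) (a(E) = -10 + 2*((E + E)/(-102 + E)) = -10 + 2*((2*E)/(-102 + E)) = -10 + 2*(2*E/(-102 + E)) = -10 + 4*E/(-102 + E))
a(u)/F = (6*(170 - 1*(-54))/(-102 - 54))/75826 = (6*(170 + 54)/(-156))*(1/75826) = (6*(-1/156)*224)*(1/75826) = -112/13*1/75826 = -56/492869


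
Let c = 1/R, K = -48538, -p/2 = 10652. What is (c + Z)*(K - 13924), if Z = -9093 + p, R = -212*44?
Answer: 8855338210127/4664 ≈ 1.8987e+9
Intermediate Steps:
p = -21304 (p = -2*10652 = -21304)
R = -9328
Z = -30397 (Z = -9093 - 21304 = -30397)
c = -1/9328 (c = 1/(-9328) = -1/9328 ≈ -0.00010720)
(c + Z)*(K - 13924) = (-1/9328 - 30397)*(-48538 - 13924) = -283543217/9328*(-62462) = 8855338210127/4664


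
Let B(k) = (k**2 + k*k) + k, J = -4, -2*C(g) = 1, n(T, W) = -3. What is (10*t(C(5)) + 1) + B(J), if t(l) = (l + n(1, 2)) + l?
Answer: -11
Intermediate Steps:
C(g) = -1/2 (C(g) = -1/2*1 = -1/2)
t(l) = -3 + 2*l (t(l) = (l - 3) + l = (-3 + l) + l = -3 + 2*l)
B(k) = k + 2*k**2 (B(k) = (k**2 + k**2) + k = 2*k**2 + k = k + 2*k**2)
(10*t(C(5)) + 1) + B(J) = (10*(-3 + 2*(-1/2)) + 1) - 4*(1 + 2*(-4)) = (10*(-3 - 1) + 1) - 4*(1 - 8) = (10*(-4) + 1) - 4*(-7) = (-40 + 1) + 28 = -39 + 28 = -11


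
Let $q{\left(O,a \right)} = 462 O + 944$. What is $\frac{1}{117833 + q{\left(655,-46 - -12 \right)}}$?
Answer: $\frac{1}{421387} \approx 2.3731 \cdot 10^{-6}$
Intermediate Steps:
$q{\left(O,a \right)} = 944 + 462 O$
$\frac{1}{117833 + q{\left(655,-46 - -12 \right)}} = \frac{1}{117833 + \left(944 + 462 \cdot 655\right)} = \frac{1}{117833 + \left(944 + 302610\right)} = \frac{1}{117833 + 303554} = \frac{1}{421387}$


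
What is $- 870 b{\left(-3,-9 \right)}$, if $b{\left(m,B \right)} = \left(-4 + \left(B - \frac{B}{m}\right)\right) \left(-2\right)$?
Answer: $-27840$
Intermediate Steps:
$b{\left(m,B \right)} = 8 - 2 B + \frac{2 B}{m}$ ($b{\left(m,B \right)} = \left(-4 + \left(B - \frac{B}{m}\right)\right) \left(-2\right) = \left(-4 + B - \frac{B}{m}\right) \left(-2\right) = 8 - 2 B + \frac{2 B}{m}$)
$- 870 b{\left(-3,-9 \right)} = - 870 \left(8 - -18 + 2 \left(-9\right) \frac{1}{-3}\right) = - 870 \left(8 + 18 + 2 \left(-9\right) \left(- \frac{1}{3}\right)\right) = - 870 \left(8 + 18 + 6\right) = \left(-870\right) 32 = -27840$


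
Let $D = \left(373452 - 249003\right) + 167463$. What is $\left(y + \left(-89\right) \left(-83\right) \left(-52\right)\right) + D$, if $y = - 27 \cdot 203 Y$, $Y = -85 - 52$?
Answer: $658685$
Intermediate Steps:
$Y = -137$ ($Y = -85 - 52 = -137$)
$D = 291912$ ($D = 124449 + 167463 = 291912$)
$y = 750897$ ($y = - 27 \cdot 203 \left(-137\right) = \left(-27\right) \left(-27811\right) = 750897$)
$\left(y + \left(-89\right) \left(-83\right) \left(-52\right)\right) + D = \left(750897 + \left(-89\right) \left(-83\right) \left(-52\right)\right) + 291912 = \left(750897 + 7387 \left(-52\right)\right) + 291912 = \left(750897 - 384124\right) + 291912 = 366773 + 291912 = 658685$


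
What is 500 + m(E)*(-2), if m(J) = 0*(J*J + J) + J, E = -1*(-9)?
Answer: 482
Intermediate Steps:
E = 9
m(J) = J (m(J) = 0*(J**2 + J) + J = 0*(J + J**2) + J = 0 + J = J)
500 + m(E)*(-2) = 500 + 9*(-2) = 500 - 18 = 482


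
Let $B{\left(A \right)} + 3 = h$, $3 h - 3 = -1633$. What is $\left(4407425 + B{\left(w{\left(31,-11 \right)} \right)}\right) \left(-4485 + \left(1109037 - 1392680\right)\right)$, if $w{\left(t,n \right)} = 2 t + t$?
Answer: $- \frac{3809235409408}{3} \approx -1.2697 \cdot 10^{12}$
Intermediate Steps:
$w{\left(t,n \right)} = 3 t$
$h = - \frac{1630}{3}$ ($h = 1 + \frac{1}{3} \left(-1633\right) = 1 - \frac{1633}{3} = - \frac{1630}{3} \approx -543.33$)
$B{\left(A \right)} = - \frac{1639}{3}$ ($B{\left(A \right)} = -3 - \frac{1630}{3} = - \frac{1639}{3}$)
$\left(4407425 + B{\left(w{\left(31,-11 \right)} \right)}\right) \left(-4485 + \left(1109037 - 1392680\right)\right) = \left(4407425 - \frac{1639}{3}\right) \left(-4485 + \left(1109037 - 1392680\right)\right) = \frac{13220636 \left(-4485 - 283643\right)}{3} = \frac{13220636}{3} \left(-288128\right) = - \frac{3809235409408}{3}$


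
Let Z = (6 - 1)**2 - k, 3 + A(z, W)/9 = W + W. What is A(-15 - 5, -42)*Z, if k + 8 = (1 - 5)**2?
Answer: -13311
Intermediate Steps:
k = 8 (k = -8 + (1 - 5)**2 = -8 + (-4)**2 = -8 + 16 = 8)
A(z, W) = -27 + 18*W (A(z, W) = -27 + 9*(W + W) = -27 + 9*(2*W) = -27 + 18*W)
Z = 17 (Z = (6 - 1)**2 - 1*8 = 5**2 - 8 = 25 - 8 = 17)
A(-15 - 5, -42)*Z = (-27 + 18*(-42))*17 = (-27 - 756)*17 = -783*17 = -13311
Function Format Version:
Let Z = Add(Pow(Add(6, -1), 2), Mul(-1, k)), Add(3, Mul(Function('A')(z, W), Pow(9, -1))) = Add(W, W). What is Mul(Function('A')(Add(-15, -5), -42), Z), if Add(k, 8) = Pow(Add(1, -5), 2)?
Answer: -13311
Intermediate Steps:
k = 8 (k = Add(-8, Pow(Add(1, -5), 2)) = Add(-8, Pow(-4, 2)) = Add(-8, 16) = 8)
Function('A')(z, W) = Add(-27, Mul(18, W)) (Function('A')(z, W) = Add(-27, Mul(9, Add(W, W))) = Add(-27, Mul(9, Mul(2, W))) = Add(-27, Mul(18, W)))
Z = 17 (Z = Add(Pow(Add(6, -1), 2), Mul(-1, 8)) = Add(Pow(5, 2), -8) = Add(25, -8) = 17)
Mul(Function('A')(Add(-15, -5), -42), Z) = Mul(Add(-27, Mul(18, -42)), 17) = Mul(Add(-27, -756), 17) = Mul(-783, 17) = -13311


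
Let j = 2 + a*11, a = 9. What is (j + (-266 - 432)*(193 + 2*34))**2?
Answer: 33152033929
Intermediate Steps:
j = 101 (j = 2 + 9*11 = 2 + 99 = 101)
(j + (-266 - 432)*(193 + 2*34))**2 = (101 + (-266 - 432)*(193 + 2*34))**2 = (101 - 698*(193 + 68))**2 = (101 - 698*261)**2 = (101 - 182178)**2 = (-182077)**2 = 33152033929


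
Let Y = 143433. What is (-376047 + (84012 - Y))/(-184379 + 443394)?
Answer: -435468/259015 ≈ -1.6812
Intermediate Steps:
(-376047 + (84012 - Y))/(-184379 + 443394) = (-376047 + (84012 - 1*143433))/(-184379 + 443394) = (-376047 + (84012 - 143433))/259015 = (-376047 - 59421)*(1/259015) = -435468*1/259015 = -435468/259015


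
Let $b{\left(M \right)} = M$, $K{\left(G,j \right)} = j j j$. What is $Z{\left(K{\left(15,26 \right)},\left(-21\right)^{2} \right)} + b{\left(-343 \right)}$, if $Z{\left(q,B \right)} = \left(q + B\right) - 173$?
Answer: $17501$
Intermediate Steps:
$K{\left(G,j \right)} = j^{3}$ ($K{\left(G,j \right)} = j^{2} j = j^{3}$)
$Z{\left(q,B \right)} = -173 + B + q$ ($Z{\left(q,B \right)} = \left(B + q\right) - 173 = -173 + B + q$)
$Z{\left(K{\left(15,26 \right)},\left(-21\right)^{2} \right)} + b{\left(-343 \right)} = \left(-173 + \left(-21\right)^{2} + 26^{3}\right) - 343 = \left(-173 + 441 + 17576\right) - 343 = 17844 - 343 = 17501$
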